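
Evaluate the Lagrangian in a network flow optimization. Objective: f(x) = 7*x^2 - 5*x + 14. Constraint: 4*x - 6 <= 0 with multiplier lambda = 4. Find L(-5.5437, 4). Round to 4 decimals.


Step 1: Evaluate f(x).
f(-5.5437) = 7*(-5.5437)^2 - 5*(-5.5437) + 14 = 256.8468
Step 2: Evaluate g(x).
g(-5.5437) = 4*-5.5437 - 6 = -28.1748
Step 3: Compute Lagrangian.
L = 256.8468 + 4*-28.1748 = 144.1476


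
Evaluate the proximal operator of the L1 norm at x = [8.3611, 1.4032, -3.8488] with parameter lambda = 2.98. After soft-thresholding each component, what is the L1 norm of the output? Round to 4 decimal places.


Soft-thresholding with lambda = 2.98:
prox(8.3611) = sign(8.3611)*max(|8.3611| - 2.98, 0) = 5.3811
prox(1.4032) = sign(1.4032)*max(|1.4032| - 2.98, 0) = 0.0
prox(-3.8488) = sign(-3.8488)*max(|-3.8488| - 2.98, 0) = -0.8688
prox(x) = [5.3811, 0.0, -0.8688]
||prox(x)||_1 = 5.3811 + 0.0 + 0.8688 = 6.2499


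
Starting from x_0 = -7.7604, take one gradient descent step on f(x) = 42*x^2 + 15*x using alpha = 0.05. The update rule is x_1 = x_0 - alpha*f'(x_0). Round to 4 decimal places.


We compute the gradient at x_0 and apply the update.
f'(x) = 84*x + 15
f'(-7.7604) = 84*-7.7604 + 15 = -636.8736
x_1 = -7.7604 - 0.05*-636.8736 = 24.0833


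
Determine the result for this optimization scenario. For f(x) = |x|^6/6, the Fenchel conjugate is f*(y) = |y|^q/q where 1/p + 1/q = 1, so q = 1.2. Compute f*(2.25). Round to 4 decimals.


The conjugate exponent q satisfies 1/p + 1/q = 1.
p = 6, so q = 6/(6 - 1) = 1.2
|y|^q = 2.25^1.2 = 2.6462
f*(2.25) = 2.6462 / 1.2 = 2.2051


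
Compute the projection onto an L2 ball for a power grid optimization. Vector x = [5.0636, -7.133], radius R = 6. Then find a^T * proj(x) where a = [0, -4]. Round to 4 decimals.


Step 1: Compute ||x|| (intermediates to 6 decimals).
||x|| = sqrt(5.0636^2 + (-7.133)^2) = 8.747556
Step 2: Project.
Since ||x|| > R, scale = R/||x|| = 6/8.747556 = 0.685906, proj(x) = scale * x
proj(x) = [3.473154, -4.892567]
Step 3: Dot product.
a^T * proj(x) = 0*3.473154 - 4*(-4.892567) = 19.5703


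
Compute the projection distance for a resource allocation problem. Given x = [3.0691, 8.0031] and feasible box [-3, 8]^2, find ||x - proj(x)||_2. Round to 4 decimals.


Project each component onto [-3, 8].
clip(3.0691) = 3.0691, clip(8.0031) = 8.0
Projection = [3.0691, 8.0]
Squared diffs: [0.0, 0.0]
Distance = sqrt(0.0) = 0.0031


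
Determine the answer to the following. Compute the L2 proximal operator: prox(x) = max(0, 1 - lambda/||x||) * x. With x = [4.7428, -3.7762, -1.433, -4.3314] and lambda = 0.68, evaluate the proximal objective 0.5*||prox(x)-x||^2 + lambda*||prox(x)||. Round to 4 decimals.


Step 1: Compute ||x||.
||x|| = 7.5874
Step 2: Compute scaling factor.
scale = max(0, 1 - 0.68/7.5874) = 0.9104
Step 3: prox(x) = [4.3177, -3.4378, -1.3046, -3.9432]
||prox(x)|| = 6.9074
Step 4: Proximal objective.
0.5*||prox-x||^2 = 0.2312
lambda*||prox|| = 4.697
Total = 4.9282


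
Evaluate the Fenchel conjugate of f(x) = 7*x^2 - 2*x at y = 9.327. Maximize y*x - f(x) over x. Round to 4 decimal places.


f*(y) = sup_x {y*x - a*x^2 - b*x} = sup_x {(y-b)*x - a*x^2}
FOC: (y - b) - 2a*x = 0 => x* = (y - b)/(2a)
x* = (9.327 + 2)/(2*7) = 0.8091
f*(9.327) = (y-b)^2/(4a) = (9.327 + 2)^2/(4*7)
= 128.3009/28 = 4.5822


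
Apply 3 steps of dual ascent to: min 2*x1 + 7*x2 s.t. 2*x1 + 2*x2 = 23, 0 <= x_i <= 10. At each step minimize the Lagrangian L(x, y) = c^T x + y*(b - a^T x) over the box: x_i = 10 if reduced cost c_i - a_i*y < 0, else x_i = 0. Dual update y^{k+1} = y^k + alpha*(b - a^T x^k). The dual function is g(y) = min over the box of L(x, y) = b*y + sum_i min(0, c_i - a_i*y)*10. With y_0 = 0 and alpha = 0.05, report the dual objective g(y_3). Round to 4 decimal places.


Dual ascent for LP: min 2*x1 + 7*x2, 2*x1 + 2*x2 = 23, 0 <= x_i <= 10
Step 1: y^k = 0.0, reduced costs: (2.0, 7.0)
  x^k = (0.0, 0.0), subgradient = b - a^T x = 23.0
  y^{k+1} = 0.0 + 0.05*23.0 = 1.15
Step 2: y^k = 1.15, reduced costs: (-0.3, 4.7)
  x^k = (10.0, 0.0), subgradient = b - a^T x = 3.0
  y^{k+1} = 1.15 + 0.05*3.0 = 1.3
Step 3: y^k = 1.3, reduced costs: (-0.6, 4.4)
  x^k = (10.0, 0.0), subgradient = b - a^T x = 3.0
  y^{k+1} = 1.3 + 0.05*3.0 = 1.45
Dual objective at y_3 = 1.45: reduced costs (-0.9, 4.1), box minimizer x = (10.0, 0.0)
g(y_3) = b*y + (c1 - a1*y)*x1 + (c2 - a2*y)*x2 = 23*1.45 + (-0.9)*10.0 + 4.1*0.0 = 33.35 - 9.0 + 0.0 = 24.35


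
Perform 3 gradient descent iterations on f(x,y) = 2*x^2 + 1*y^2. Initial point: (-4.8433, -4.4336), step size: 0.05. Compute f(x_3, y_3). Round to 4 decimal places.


Gradient descent on f(x,y) = 2*x^2 + 1*y^2.
Starting point: (-4.8433, -4.4336), alpha = 0.05
Step 1: grad_x = 2*2*-4.8433 = -19.3732, grad_y = 2*1*-4.4336 = -8.8672
  x_1 = -4.8433 - 0.05*-19.3732 = -3.8746
  y_1 = -4.4336 - 0.05*-8.8672 = -3.9902
Step 2: grad_x = 2*2*-3.8746 = -15.4986, grad_y = 2*1*-3.9902 = -7.9805
  x_2 = -3.8746 - 0.05*-15.4986 = -3.0997
  y_2 = -3.9902 - 0.05*-7.9805 = -3.5912
Step 3: grad_x = 2*2*-3.0997 = -12.3988, grad_y = 2*1*-3.5912 = -7.1824
  x_3 = -3.0997 - 0.05*-12.3988 = -2.4798
  y_3 = -3.5912 - 0.05*-7.1824 = -3.2321
f(-2.4798, -3.2321) = 2*(-2.4798)^2 + 1*(-3.2321)^2 = 22.7449


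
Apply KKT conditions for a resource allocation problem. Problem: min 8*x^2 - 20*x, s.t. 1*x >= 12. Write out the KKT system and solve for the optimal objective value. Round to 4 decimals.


Step 1: Try lambda = 0 (constraint inactive).
x_unc = 20/(2*8) = 1.25
Check: 1*1.25 = 1.25 < 12 -- violated!
Step 2: Constraint must be active: 1*x = 12
x* = 12/1 = 12.0
lambda = (2*8*12.0 - 20)/1 = 172.0
Step 3: Compute optimal value.
f(x*) = 8*12.0^2 - 20*12.0 = 912.0


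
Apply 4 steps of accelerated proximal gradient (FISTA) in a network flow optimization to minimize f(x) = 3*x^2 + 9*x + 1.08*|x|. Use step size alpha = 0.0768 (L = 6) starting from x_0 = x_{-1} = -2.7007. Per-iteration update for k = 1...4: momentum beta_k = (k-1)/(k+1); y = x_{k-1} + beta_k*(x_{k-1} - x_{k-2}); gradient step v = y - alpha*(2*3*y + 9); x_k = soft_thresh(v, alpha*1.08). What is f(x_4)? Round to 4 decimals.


FISTA on f(x) = 3*x^2 + 9*x + 1.08*|x|
L = 6, alpha = 0.0768
Iteration 1: beta = 0.0, y = -2.7007 + 0.0*(-2.7007 + 2.7007) = -2.7007
  grad(y) = -7.2042, v = y - alpha*grad = -2.1474
  prox(v) = soft_thresh(-2.1474, 0.0829) = -2.0645
Iteration 2: beta = 0.3333, y = -2.0645 + 0.3333*(-2.0645 + 2.7007) = -1.8524
  grad(y) = -2.1144, v = y - alpha*grad = -1.69
  prox(v) = soft_thresh(-1.69, 0.0829) = -1.6071
Iteration 3: beta = 0.5, y = -1.6071 + 0.5*(-1.6071 + 2.0645) = -1.3784
  grad(y) = 0.7298, v = y - alpha*grad = -1.4344
  prox(v) = soft_thresh(-1.4344, 0.0829) = -1.3515
Iteration 4: beta = 0.6, y = -1.3515 + 0.6*(-1.3515 + 1.6071) = -1.1981
  grad(y) = 1.8113, v = y - alpha*grad = -1.3372
  prox(v) = soft_thresh(-1.3372, 0.0829) = -1.2543
f(x_4) = 3*(-1.2543)^2 + 9*(-1.2543) + 1.08*|-1.2543| = -5.2142


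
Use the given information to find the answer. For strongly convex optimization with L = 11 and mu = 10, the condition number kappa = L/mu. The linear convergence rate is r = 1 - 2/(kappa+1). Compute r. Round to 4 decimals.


Step 1: Compute the condition number.
kappa = L/mu = 11/10 = 1.1
Step 2: Compute the convergence rate.
r = 1 - 2/(kappa + 1) = 1 - 2*mu/(L + mu) = (L - mu)/(L + mu) = 1/21 = 0.0476


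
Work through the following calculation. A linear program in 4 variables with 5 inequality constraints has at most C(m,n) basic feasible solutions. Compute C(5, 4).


Each vertex corresponds to some choice of n active constraints out of m, so the number of vertices is at most C(m, n) = m! / (n!(m-n)!).
m = 5, n = 4
Numerator: 5 * 4 * 3 * 2
Denominator: 4! = 24
C(5, 4) = 5


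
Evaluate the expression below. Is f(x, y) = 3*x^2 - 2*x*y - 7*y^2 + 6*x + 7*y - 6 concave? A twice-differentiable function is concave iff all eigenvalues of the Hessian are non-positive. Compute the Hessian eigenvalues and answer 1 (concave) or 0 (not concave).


The Hessian of f(x,y) = 3*x^2 - 2*x*y - 7*y^2 + 6*x + 7*y - 6 is:
H = [[6, -2], [-2, -14]]
Trace = 6 - 14 = -8
Determinant = 6*-14 - (-2)^2 = -88
Discriminant = (-8)^2 - 4*-88 = 416.0
Eigenvalues: lambda_1 = -14.198, lambda_2 = 6.198
The function is not concave.

0


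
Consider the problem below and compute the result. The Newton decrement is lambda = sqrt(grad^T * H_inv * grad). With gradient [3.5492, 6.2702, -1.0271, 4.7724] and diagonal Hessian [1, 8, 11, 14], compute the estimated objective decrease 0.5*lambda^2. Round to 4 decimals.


Step 1: H is diagonal, so H^(-1) * g = [3.5492, 0.7838, -0.0934, 0.3409].
Step 2: g^T H^(-1) g = sum_i g_i^2 / H_ii
  = (3.5492)^2/1 + (6.2702)^2/8 + (-1.0271)^2/11 + (4.7724)^2/14
  = 12.5968 + 4.9144 + 0.0959 + 1.6268 = 19.234
Step 3: Objective decrease = 0.5 * g^T H^(-1) g = 9.617


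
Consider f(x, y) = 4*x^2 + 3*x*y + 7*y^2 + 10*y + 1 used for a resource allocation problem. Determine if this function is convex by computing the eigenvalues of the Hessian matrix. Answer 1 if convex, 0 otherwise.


The Hessian of f(x,y) = 4*x^2 + 3*x*y + 7*y^2 + 10*y + 1 is:
H = [[8, 3], [3, 14]]
Trace = 8 + 14 = 22
Determinant = 8*14 - (3)^2 = 103
Discriminant = (22)^2 - 4*103 = 72.0
Eigenvalues: lambda_1 = 6.7574, lambda_2 = 15.2426
The function is convex.

1


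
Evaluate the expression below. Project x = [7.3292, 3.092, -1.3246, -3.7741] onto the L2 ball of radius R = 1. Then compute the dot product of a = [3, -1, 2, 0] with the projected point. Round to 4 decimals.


Step 1: Compute ||x|| (intermediates to 6 decimals).
||x|| = sqrt(7.3292^2 + 3.092^2 + (-1.3246)^2 + (-3.7741)^2) = 8.903709
Step 2: Project.
Since ||x|| > R, scale = R/||x|| = 1/8.903709 = 0.112313, proj(x) = scale * x
proj(x) = [0.823164, 0.347272, -0.14877, -0.42388]
Step 3: Dot product.
a^T * proj(x) = 3*0.823164 - 1*0.347272 + 2*(-0.14877) + 0*(-0.42388) = 1.8247


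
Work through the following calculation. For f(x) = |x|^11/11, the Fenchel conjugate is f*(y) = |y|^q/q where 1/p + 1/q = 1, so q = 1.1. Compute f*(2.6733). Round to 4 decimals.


The conjugate exponent q satisfies 1/p + 1/q = 1.
p = 11, so q = 11/(11 - 1) = 1.1
|y|^q = 2.6733^1.1 = 2.9495
f*(2.6733) = 2.9495 / 1.1 = 2.6814


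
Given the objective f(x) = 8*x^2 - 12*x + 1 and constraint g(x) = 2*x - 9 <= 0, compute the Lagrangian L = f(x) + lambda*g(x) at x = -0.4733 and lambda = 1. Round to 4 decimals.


Step 1: Evaluate f(x).
f(-0.4733) = 8*(-0.4733)^2 - 12*(-0.4733) + 1 = 8.4717
Step 2: Evaluate g(x).
g(-0.4733) = 2*-0.4733 - 9 = -9.9466
Step 3: Compute Lagrangian.
L = 8.4717 + 1*-9.9466 = -1.4749


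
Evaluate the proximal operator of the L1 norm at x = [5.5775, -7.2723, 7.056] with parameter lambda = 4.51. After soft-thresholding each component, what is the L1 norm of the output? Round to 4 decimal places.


Soft-thresholding with lambda = 4.51:
prox(5.5775) = sign(5.5775)*max(|5.5775| - 4.51, 0) = 1.0675
prox(-7.2723) = sign(-7.2723)*max(|-7.2723| - 4.51, 0) = -2.7623
prox(7.056) = sign(7.056)*max(|7.056| - 4.51, 0) = 2.546
prox(x) = [1.0675, -2.7623, 2.546]
||prox(x)||_1 = 1.0675 + 2.7623 + 2.546 = 6.3758


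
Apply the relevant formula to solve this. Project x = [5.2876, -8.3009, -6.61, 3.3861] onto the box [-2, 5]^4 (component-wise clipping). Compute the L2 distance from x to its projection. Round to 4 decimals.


Project each component onto [-2, 5].
clip(5.2876) = 5.0, clip(-8.3009) = -2.0, clip(-6.61) = -2.0, clip(3.3861) = 3.3861
Projection = [5.0, -2.0, -2.0, 3.3861]
Squared diffs: [0.0827, 39.7013, 21.2521, 0.0]
Distance = sqrt(61.0361) = 7.8126


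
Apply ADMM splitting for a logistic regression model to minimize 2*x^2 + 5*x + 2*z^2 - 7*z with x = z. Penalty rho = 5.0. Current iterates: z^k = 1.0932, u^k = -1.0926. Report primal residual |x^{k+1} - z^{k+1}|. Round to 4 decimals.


ADMM iteration with rho = 5.0, z^k = 1.0932, u^k = -1.0926
Step 1: x-update.
Minimize 2*x^2 + 5*x + (5.0/2)*(x - 1.0932 - 1.0926)^2
FOC: (2*2 + 5.0)*x = -5 + 5.0*(1.0932 + 1.0926)
x^{k+1} = 0.6588
Step 2: z-update.
Minimize 2*z^2 - 7*z + (5.0/2)*(0.6588 - z - 1.0926)^2
FOC: (2*2 + 5.0)*z = 7 + 5.0*(0.6588 - 1.0926)
z^{k+1} = 0.5368
Step 3: u-update.
u^{k+1} = -1.0926 + 0.6588 - 0.5368 = -0.9706
Step 4: Primal residual = |0.6588 - 0.5368| = 0.122


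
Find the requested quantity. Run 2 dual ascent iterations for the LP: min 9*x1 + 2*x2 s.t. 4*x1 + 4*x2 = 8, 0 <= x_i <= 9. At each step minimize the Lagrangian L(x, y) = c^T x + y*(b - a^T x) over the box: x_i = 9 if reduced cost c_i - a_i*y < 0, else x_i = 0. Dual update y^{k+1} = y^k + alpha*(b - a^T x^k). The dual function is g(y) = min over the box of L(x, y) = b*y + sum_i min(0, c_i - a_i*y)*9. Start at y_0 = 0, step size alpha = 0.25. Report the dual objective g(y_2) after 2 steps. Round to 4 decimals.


Dual ascent for LP: min 9*x1 + 2*x2, 4*x1 + 4*x2 = 8, 0 <= x_i <= 9
Step 1: y^k = 0.0, reduced costs: (9.0, 2.0)
  x^k = (0.0, 0.0), subgradient = b - a^T x = 8.0
  y^{k+1} = 0.0 + 0.25*8.0 = 2.0
Step 2: y^k = 2.0, reduced costs: (1.0, -6.0)
  x^k = (0.0, 9.0), subgradient = b - a^T x = -28.0
  y^{k+1} = 2.0 + 0.25*-28.0 = -5.0
Dual objective at y_2 = -5.0: reduced costs (29.0, 22.0), box minimizer x = (0.0, 0.0)
g(y_2) = b*y + (c1 - a1*y)*x1 + (c2 - a2*y)*x2 = 8*(-5.0) + 29.0*0.0 + 22.0*0.0 = -40.0 + 0.0 + 0.0 = -40.0


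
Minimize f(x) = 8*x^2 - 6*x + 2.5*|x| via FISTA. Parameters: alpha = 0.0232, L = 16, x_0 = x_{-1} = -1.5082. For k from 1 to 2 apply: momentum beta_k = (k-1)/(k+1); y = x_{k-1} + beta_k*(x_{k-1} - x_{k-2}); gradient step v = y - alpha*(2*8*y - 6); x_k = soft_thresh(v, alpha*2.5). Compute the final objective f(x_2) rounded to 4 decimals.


FISTA on f(x) = 8*x^2 - 6*x + 2.5*|x|
L = 16, alpha = 0.0232
Iteration 1: beta = 0.0, y = -1.5082 + 0.0*(-1.5082 + 1.5082) = -1.5082
  grad(y) = -30.1312, v = y - alpha*grad = -0.8092
  prox(v) = soft_thresh(-0.8092, 0.058) = -0.7512
Iteration 2: beta = 0.3333, y = -0.7512 + 0.3333*(-0.7512 + 1.5082) = -0.4988
  grad(y) = -13.9809, v = y - alpha*grad = -0.1745
  prox(v) = soft_thresh(-0.1745, 0.058) = -0.1165
f(x_2) = 8*(-0.1165)^2 - 6*(-0.1165) + 2.5*|-0.1165| = 1.0983


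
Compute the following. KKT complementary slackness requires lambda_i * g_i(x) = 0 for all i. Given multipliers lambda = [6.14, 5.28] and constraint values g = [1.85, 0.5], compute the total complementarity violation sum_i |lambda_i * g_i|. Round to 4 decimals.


KKT complementary slackness check:
lambda_1 * g_1 = 6.14 * 1.85 = 11.359
lambda_2 * g_2 = 5.28 * 0.5 = 2.64
Total violation = 11.359 + 2.64 = 13.999


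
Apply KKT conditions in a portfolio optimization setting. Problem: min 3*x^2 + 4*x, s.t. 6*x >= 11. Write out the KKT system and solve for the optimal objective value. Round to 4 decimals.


Step 1: Try lambda = 0 (constraint inactive).
x_unc = -4/(2*3) = -0.6667
Check: 6*-0.6667 = -4.0002 < 11 -- violated!
Step 2: Constraint must be active: 6*x = 11
x* = 11/6 = 1.8333 (rounded; the exact value 11/6 is used below)
lambda = (2*3*(11/6) + 4)/6 = 2.5
Step 3: Compute optimal value.
f(x*) = 3*(11/6)^2 + 4*(11/6) = 17.4167


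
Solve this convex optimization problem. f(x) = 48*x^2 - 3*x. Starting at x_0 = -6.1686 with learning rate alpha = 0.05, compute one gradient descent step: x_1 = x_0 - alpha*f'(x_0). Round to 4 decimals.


We compute the gradient at x_0 and apply the update.
f'(x) = 96*x - 3
f'(-6.1686) = 96*-6.1686 - 3 = -595.1856
x_1 = -6.1686 - 0.05*-595.1856 = 23.5907


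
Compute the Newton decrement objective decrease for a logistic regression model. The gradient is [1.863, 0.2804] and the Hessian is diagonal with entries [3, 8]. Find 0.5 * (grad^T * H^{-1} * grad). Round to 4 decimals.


Step 1: H is diagonal, so H^(-1) * g = [0.621, 0.0351].
Step 2: g^T H^(-1) g = sum_i g_i^2 / H_ii
  = (1.863)^2/3 + (0.2804)^2/8
  = 1.1569 + 0.0098 = 1.1668
Step 3: Objective decrease = 0.5 * g^T H^(-1) g = 0.5834


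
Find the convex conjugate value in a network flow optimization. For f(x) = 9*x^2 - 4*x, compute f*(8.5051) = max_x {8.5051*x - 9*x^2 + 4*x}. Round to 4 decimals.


f*(y) = sup_x {y*x - a*x^2 - b*x} = sup_x {(y-b)*x - a*x^2}
FOC: (y - b) - 2a*x = 0 => x* = (y - b)/(2a)
x* = (8.5051 + 4)/(2*9) = 0.6947
f*(8.5051) = (y-b)^2/(4a) = (8.5051 + 4)^2/(4*9)
= 156.3775/36 = 4.3438


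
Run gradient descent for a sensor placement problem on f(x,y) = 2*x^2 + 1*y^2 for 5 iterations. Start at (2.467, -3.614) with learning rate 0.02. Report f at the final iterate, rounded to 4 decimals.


Gradient descent on f(x,y) = 2*x^2 + 1*y^2.
Starting point: (2.467, -3.614), alpha = 0.02
Step 1: grad_x = 2*2*2.467 = 9.868, grad_y = 2*1*-3.614 = -7.228
  x_1 = 2.467 - 0.02*9.868 = 2.2696
  y_1 = -3.614 - 0.02*-7.228 = -3.4694
Step 2: grad_x = 2*2*2.2696 = 9.0786, grad_y = 2*1*-3.4694 = -6.9389
  x_2 = 2.2696 - 0.02*9.0786 = 2.0881
  y_2 = -3.4694 - 0.02*-6.9389 = -3.3307
Step 3: grad_x = 2*2*2.0881 = 8.3523, grad_y = 2*1*-3.3307 = -6.6613
  x_3 = 2.0881 - 0.02*8.3523 = 1.921
  y_3 = -3.3307 - 0.02*-6.6613 = -3.1974
Step 4: grad_x = 2*2*1.921 = 7.6841, grad_y = 2*1*-3.1974 = -6.3949
  x_4 = 1.921 - 0.02*7.6841 = 1.7673
  y_4 = -3.1974 - 0.02*-6.3949 = -3.0695
Step 5: grad_x = 2*2*1.7673 = 7.0694, grad_y = 2*1*-3.0695 = -6.1391
  x_5 = 1.7673 - 0.02*7.0694 = 1.626
  y_5 = -3.0695 - 0.02*-6.1391 = -2.9468
f(1.626, -2.9468) = 2*1.626^2 + 1*(-2.9468)^2 = 13.9708


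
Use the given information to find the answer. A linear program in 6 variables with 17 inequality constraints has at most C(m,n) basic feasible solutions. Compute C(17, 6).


Each vertex corresponds to some choice of n active constraints out of m, so the number of vertices is at most C(m, n) = m! / (n!(m-n)!).
m = 17, n = 6
Numerator: 17 * 16 * 15 * 14 * 13 * 12
Denominator: 6! = 720
C(17, 6) = 12376


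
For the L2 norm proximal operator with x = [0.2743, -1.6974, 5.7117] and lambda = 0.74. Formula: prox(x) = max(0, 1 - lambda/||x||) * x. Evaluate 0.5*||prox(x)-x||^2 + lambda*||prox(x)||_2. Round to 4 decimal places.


Step 1: Compute ||x||.
||x|| = 5.9649
Step 2: Compute scaling factor.
scale = max(0, 1 - 0.74/5.9649) = 0.8759
Step 3: prox(x) = [0.2403, -1.4868, 5.0031]
||prox(x)|| = 5.2249
Step 4: Proximal objective.
0.5*||prox-x||^2 = 0.2738
lambda*||prox|| = 3.8664
Total = 4.1402


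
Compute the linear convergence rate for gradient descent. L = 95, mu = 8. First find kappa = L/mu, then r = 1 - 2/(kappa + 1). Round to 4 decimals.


Step 1: Compute the condition number.
kappa = L/mu = 95/8 = 11.875
Step 2: Compute the convergence rate.
r = 1 - 2/(kappa + 1) = 1 - 2*mu/(L + mu) = (L - mu)/(L + mu) = 87/103 = 0.8447


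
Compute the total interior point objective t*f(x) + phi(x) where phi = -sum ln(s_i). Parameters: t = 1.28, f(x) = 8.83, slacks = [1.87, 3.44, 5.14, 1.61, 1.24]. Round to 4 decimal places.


Step 1: Compute log-barrier.
ln values: [0.6259, 1.2355, 1.6371, 0.4762, 0.2151]
phi = -(0.6259 + 1.2355 + 1.6371 + 0.4762 + 0.2151) = -4.1898
Step 2: Compute augmented objective.
t*f(x) = 1.28*8.83 = 11.3024
Total = 11.3024 - 4.1898 = 7.1126


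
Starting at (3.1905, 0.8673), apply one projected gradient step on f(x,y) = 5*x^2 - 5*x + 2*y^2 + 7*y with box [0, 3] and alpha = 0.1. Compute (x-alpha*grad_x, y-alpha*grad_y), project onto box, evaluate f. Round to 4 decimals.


Step 1: Compute gradient at (3.1905, 0.8673).
grad_x = 2*5*3.1905 - 5 = 26.905
grad_y = 2*2*0.8673 + 7 = 10.4692
Step 2: Gradient step.
x_raw = 3.1905 - 0.1*26.905 = 0.5
y_raw = 0.8673 - 0.1*10.4692 = -0.1796
Step 3: Project onto [0, 3].
x_proj = clip(0.5) = 0.5
y_proj = clip(-0.1796) = 0.0
Step 4: Evaluate f.
f(0.5, 0.0) = -1.25


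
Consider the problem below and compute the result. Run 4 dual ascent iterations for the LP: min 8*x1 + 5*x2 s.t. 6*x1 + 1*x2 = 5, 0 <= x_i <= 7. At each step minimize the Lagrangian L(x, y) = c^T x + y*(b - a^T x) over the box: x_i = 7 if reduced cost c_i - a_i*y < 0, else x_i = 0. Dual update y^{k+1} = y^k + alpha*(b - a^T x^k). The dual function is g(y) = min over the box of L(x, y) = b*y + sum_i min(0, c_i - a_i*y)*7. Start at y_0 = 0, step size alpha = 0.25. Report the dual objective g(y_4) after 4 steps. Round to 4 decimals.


Dual ascent for LP: min 8*x1 + 5*x2, 6*x1 + 1*x2 = 5, 0 <= x_i <= 7
Step 1: y^k = 0.0, reduced costs: (8.0, 5.0)
  x^k = (0.0, 0.0), subgradient = b - a^T x = 5.0
  y^{k+1} = 0.0 + 0.25*5.0 = 1.25
Step 2: y^k = 1.25, reduced costs: (0.5, 3.75)
  x^k = (0.0, 0.0), subgradient = b - a^T x = 5.0
  y^{k+1} = 1.25 + 0.25*5.0 = 2.5
Step 3: y^k = 2.5, reduced costs: (-7.0, 2.5)
  x^k = (7.0, 0.0), subgradient = b - a^T x = -37.0
  y^{k+1} = 2.5 + 0.25*-37.0 = -6.75
Step 4: y^k = -6.75, reduced costs: (48.5, 11.75)
  x^k = (0.0, 0.0), subgradient = b - a^T x = 5.0
  y^{k+1} = -6.75 + 0.25*5.0 = -5.5
Dual objective at y_4 = -5.5: reduced costs (41.0, 10.5), box minimizer x = (0.0, 0.0)
g(y_4) = b*y + (c1 - a1*y)*x1 + (c2 - a2*y)*x2 = 5*(-5.5) + 41.0*0.0 + 10.5*0.0 = -27.5 + 0.0 + 0.0 = -27.5


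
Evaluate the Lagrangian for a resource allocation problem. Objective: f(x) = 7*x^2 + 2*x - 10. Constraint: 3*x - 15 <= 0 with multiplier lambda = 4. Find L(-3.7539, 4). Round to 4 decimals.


Step 1: Evaluate f(x).
f(-3.7539) = 7*(-3.7539)^2 + 2*(-3.7539) - 10 = 81.1346
Step 2: Evaluate g(x).
g(-3.7539) = 3*-3.7539 - 15 = -26.2617
Step 3: Compute Lagrangian.
L = 81.1346 + 4*-26.2617 = -23.9122


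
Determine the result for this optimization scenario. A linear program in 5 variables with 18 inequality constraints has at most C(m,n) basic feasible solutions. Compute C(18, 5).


Each vertex corresponds to some choice of n active constraints out of m, so the number of vertices is at most C(m, n) = m! / (n!(m-n)!).
m = 18, n = 5
Numerator: 18 * 17 * 16 * 15 * 14
Denominator: 5! = 120
C(18, 5) = 8568


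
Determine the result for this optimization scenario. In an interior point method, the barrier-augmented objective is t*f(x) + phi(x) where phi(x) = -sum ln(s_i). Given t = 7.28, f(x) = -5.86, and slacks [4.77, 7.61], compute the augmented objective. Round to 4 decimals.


Step 1: Compute log-barrier.
ln values: [1.5623, 2.0295]
phi = -(1.5623 + 2.0295) = -3.5918
Step 2: Compute augmented objective.
t*f(x) = 7.28*-5.86 = -42.6608
Total = -42.6608 - 3.5918 = -46.2526


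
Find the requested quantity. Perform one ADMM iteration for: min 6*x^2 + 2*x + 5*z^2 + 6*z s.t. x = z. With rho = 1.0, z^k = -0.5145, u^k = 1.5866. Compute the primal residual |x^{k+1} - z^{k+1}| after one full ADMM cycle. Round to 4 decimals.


ADMM iteration with rho = 1.0, z^k = -0.5145, u^k = 1.5866
Step 1: x-update.
Minimize 6*x^2 + 2*x + (1.0/2)*(x + 0.5145 + 1.5866)^2
FOC: (2*6 + 1.0)*x = -2 + 1.0*(-0.5145 - 1.5866)
x^{k+1} = -0.3155
Step 2: z-update.
Minimize 5*z^2 + 6*z + (1.0/2)*(-0.3155 - z + 1.5866)^2
FOC: (2*5 + 1.0)*z = -6 + 1.0*(-0.3155 + 1.5866)
z^{k+1} = -0.4299
Step 3: u-update.
u^{k+1} = 1.5866 - 0.3155 + 0.4299 = 1.701
Step 4: Primal residual = |-0.3155 + 0.4299| = 0.1144


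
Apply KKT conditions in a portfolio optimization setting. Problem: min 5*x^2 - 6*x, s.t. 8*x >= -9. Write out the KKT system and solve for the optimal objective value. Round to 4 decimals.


Step 1: Try lambda = 0 (constraint inactive).
Stationarity: 2*5*x - 6 = 0
x* = 6/(2*5) = 0.6
Check constraint: 8*0.6 = 4.8 >= -9 -- satisfied.
Step 2: Compute optimal value.
f(x*) = 5*0.6^2 - 6*0.6 = -1.8


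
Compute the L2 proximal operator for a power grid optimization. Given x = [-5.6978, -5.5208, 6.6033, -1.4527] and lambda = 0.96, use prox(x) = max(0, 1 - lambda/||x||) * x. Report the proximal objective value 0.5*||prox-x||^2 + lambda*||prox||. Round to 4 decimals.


Step 1: Compute ||x||.
||x|| = 10.4239
Step 2: Compute scaling factor.
scale = max(0, 1 - 0.96/10.4239) = 0.9079
Step 3: prox(x) = [-5.1731, -5.0124, 5.9952, -1.3189]
||prox(x)|| = 9.4639
Step 4: Proximal objective.
0.5*||prox-x||^2 = 0.4608
lambda*||prox|| = 9.0853
Total = 9.5462


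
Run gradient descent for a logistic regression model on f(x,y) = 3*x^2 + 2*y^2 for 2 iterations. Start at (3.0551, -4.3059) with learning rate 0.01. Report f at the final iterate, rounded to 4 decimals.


Gradient descent on f(x,y) = 3*x^2 + 2*y^2.
Starting point: (3.0551, -4.3059), alpha = 0.01
Step 1: grad_x = 2*3*3.0551 = 18.3306, grad_y = 2*2*-4.3059 = -17.2236
  x_1 = 3.0551 - 0.01*18.3306 = 2.8718
  y_1 = -4.3059 - 0.01*-17.2236 = -4.1337
Step 2: grad_x = 2*3*2.8718 = 17.2308, grad_y = 2*2*-4.1337 = -16.5347
  x_2 = 2.8718 - 0.01*17.2308 = 2.6995
  y_2 = -4.1337 - 0.01*-16.5347 = -3.9683
f(2.6995, -3.9683) = 3*2.6995^2 + 2*(-3.9683)^2 = 53.3568


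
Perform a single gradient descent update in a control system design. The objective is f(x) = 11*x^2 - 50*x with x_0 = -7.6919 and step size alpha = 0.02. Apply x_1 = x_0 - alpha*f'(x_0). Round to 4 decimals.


We compute the gradient at x_0 and apply the update.
f'(x) = 22*x - 50
f'(-7.6919) = 22*-7.6919 - 50 = -219.2218
x_1 = -7.6919 - 0.02*-219.2218 = -3.3075


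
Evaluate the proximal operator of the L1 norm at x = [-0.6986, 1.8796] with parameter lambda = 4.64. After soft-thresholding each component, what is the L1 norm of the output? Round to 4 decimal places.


Soft-thresholding with lambda = 4.64:
prox(-0.6986) = sign(-0.6986)*max(|-0.6986| - 4.64, 0) = 0.0
prox(1.8796) = sign(1.8796)*max(|1.8796| - 4.64, 0) = 0.0
prox(x) = [0.0, 0.0]
||prox(x)||_1 = 0.0 + 0.0 = 0.0


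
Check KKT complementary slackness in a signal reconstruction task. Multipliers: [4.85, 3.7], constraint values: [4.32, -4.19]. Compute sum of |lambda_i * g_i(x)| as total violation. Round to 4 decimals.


KKT complementary slackness check:
lambda_1 * g_1 = 4.85 * 4.32 = 20.952
lambda_2 * g_2 = 3.7 * -4.19 = -15.503
Total violation = 20.952 + 15.503 = 36.455


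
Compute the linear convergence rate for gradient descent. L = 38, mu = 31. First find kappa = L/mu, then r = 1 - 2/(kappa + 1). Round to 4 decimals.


Step 1: Compute the condition number.
kappa = L/mu = 38/31 = 1.2258
Step 2: Compute the convergence rate.
r = 1 - 2/(kappa + 1) = 1 - 2*mu/(L + mu) = (L - mu)/(L + mu) = 7/69 = 0.1014


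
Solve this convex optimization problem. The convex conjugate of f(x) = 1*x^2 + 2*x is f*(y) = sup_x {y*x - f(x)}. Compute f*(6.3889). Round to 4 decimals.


f*(y) = sup_x {y*x - a*x^2 - b*x} = sup_x {(y-b)*x - a*x^2}
FOC: (y - b) - 2a*x = 0 => x* = (y - b)/(2a)
x* = (6.3889 - 2)/(2*1) = 2.1945
f*(6.3889) = (y-b)^2/(4a) = (6.3889 - 2)^2/(4*1)
= 19.2624/4 = 4.8156


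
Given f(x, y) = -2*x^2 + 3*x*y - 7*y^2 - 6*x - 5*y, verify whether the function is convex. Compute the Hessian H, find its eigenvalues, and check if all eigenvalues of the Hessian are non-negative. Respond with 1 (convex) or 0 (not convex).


The Hessian of f(x,y) = -2*x^2 + 3*x*y - 7*y^2 - 6*x - 5*y is:
H = [[-4, 3], [3, -14]]
Trace = -4 - 14 = -18
Determinant = -4*-14 - (3)^2 = 47
Discriminant = (-18)^2 - 4*47 = 136.0
Eigenvalues: lambda_1 = -14.831, lambda_2 = -3.169
The function is not convex.

0


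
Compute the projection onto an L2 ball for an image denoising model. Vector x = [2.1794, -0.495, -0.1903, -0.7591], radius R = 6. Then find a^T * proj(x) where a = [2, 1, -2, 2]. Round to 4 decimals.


Step 1: Compute ||x|| (intermediates to 6 decimals).
||x|| = sqrt(2.1794^2 + (-0.495)^2 + (-0.1903)^2 + (-0.7591)^2) = 2.367965
Step 2: Project.
Since ||x|| <= R, proj = x (no scaling needed).
proj(x) = [2.1794, -0.495, -0.1903, -0.7591]
Step 3: Dot product.
a^T * proj(x) = 2*2.1794 + 1*(-0.495) - 2*(-0.1903) + 2*(-0.7591) = 2.7262


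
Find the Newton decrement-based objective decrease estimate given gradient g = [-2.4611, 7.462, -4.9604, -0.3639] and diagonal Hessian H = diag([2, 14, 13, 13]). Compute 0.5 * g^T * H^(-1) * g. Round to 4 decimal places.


Step 1: H is diagonal, so H^(-1) * g = [-1.2306, 0.533, -0.3816, -0.028].
Step 2: g^T H^(-1) g = sum_i g_i^2 / H_ii
  = (-2.4611)^2/2 + (7.462)^2/14 + (-4.9604)^2/13 + (-0.3639)^2/13
  = 3.0285 + 3.9772 + 1.8927 + 0.0102 = 8.9087
Step 3: Objective decrease = 0.5 * g^T H^(-1) g = 4.4543


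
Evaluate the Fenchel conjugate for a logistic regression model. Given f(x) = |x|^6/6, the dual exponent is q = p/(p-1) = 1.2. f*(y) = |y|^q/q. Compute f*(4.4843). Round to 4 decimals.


The conjugate exponent q satisfies 1/p + 1/q = 1.
p = 6, so q = 6/(6 - 1) = 1.2
|y|^q = 4.4843^1.2 = 6.0539
f*(4.4843) = 6.0539 / 1.2 = 5.0449


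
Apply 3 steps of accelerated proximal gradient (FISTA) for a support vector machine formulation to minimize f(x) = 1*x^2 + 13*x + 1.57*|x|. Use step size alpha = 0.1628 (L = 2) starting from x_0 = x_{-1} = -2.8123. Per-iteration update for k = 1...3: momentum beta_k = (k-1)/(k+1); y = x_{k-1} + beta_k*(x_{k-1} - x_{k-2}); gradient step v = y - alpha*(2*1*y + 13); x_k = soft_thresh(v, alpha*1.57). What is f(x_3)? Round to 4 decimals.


FISTA on f(x) = 1*x^2 + 13*x + 1.57*|x|
L = 2, alpha = 0.1628
Iteration 1: beta = 0.0, y = -2.8123 + 0.0*(-2.8123 + 2.8123) = -2.8123
  grad(y) = 7.3754, v = y - alpha*grad = -4.013
  prox(v) = soft_thresh(-4.013, 0.2556) = -3.7574
Iteration 2: beta = 0.3333, y = -3.7574 + 0.3333*(-3.7574 + 2.8123) = -4.0725
  grad(y) = 4.8551, v = y - alpha*grad = -4.8629
  prox(v) = soft_thresh(-4.8629, 0.2556) = -4.6073
Iteration 3: beta = 0.5, y = -4.6073 + 0.5*(-4.6073 + 3.7574) = -5.0322
  grad(y) = 2.9356, v = y - alpha*grad = -5.5101
  prox(v) = soft_thresh(-5.5101, 0.2556) = -5.2545
f(x_3) = 1*(-5.2545)^2 + 13*(-5.2545) + 1.57*|-5.2545| = -32.4492


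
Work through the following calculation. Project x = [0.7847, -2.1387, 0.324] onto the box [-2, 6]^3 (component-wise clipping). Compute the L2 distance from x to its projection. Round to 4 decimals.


Project each component onto [-2, 6].
clip(0.7847) = 0.7847, clip(-2.1387) = -2.0, clip(0.324) = 0.324
Projection = [0.7847, -2.0, 0.324]
Squared diffs: [0.0, 0.0192, 0.0]
Distance = sqrt(0.0192) = 0.1387


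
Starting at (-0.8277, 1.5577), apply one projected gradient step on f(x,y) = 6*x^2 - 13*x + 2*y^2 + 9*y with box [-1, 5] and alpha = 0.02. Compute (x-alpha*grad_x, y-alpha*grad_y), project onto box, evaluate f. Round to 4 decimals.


Step 1: Compute gradient at (-0.8277, 1.5577).
grad_x = 2*6*-0.8277 - 13 = -22.9324
grad_y = 2*2*1.5577 + 9 = 15.2308
Step 2: Gradient step.
x_raw = -0.8277 - 0.02*-22.9324 = -0.3691
y_raw = 1.5577 - 0.02*15.2308 = 1.2531
Step 3: Project onto [-1, 5].
x_proj = clip(-0.3691) = -0.3691
y_proj = clip(1.2531) = 1.2531
Step 4: Evaluate f.
f(-0.3691, 1.2531) = 20.0331


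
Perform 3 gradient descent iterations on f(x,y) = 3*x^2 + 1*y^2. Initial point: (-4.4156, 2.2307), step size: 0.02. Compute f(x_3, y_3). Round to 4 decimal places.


Gradient descent on f(x,y) = 3*x^2 + 1*y^2.
Starting point: (-4.4156, 2.2307), alpha = 0.02
Step 1: grad_x = 2*3*-4.4156 = -26.4936, grad_y = 2*1*2.2307 = 4.4614
  x_1 = -4.4156 - 0.02*-26.4936 = -3.8857
  y_1 = 2.2307 - 0.02*4.4614 = 2.1415
Step 2: grad_x = 2*3*-3.8857 = -23.3144, grad_y = 2*1*2.1415 = 4.2829
  x_2 = -3.8857 - 0.02*-23.3144 = -3.4194
  y_2 = 2.1415 - 0.02*4.2829 = 2.0558
Step 3: grad_x = 2*3*-3.4194 = -20.5166, grad_y = 2*1*2.0558 = 4.1116
  x_3 = -3.4194 - 0.02*-20.5166 = -3.0091
  y_3 = 2.0558 - 0.02*4.1116 = 1.9736
f(-3.0091, 1.9736) = 3*(-3.0091)^2 + 1*1.9736^2 = 31.0592


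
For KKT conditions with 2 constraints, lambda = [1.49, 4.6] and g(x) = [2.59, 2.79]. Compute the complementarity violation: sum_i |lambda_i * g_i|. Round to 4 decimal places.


KKT complementary slackness check:
lambda_1 * g_1 = 1.49 * 2.59 = 3.8591
lambda_2 * g_2 = 4.6 * 2.79 = 12.834
Total violation = 3.8591 + 12.834 = 16.6931


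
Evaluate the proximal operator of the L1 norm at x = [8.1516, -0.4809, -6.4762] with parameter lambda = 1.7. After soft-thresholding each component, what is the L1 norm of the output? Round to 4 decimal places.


Soft-thresholding with lambda = 1.7:
prox(8.1516) = sign(8.1516)*max(|8.1516| - 1.7, 0) = 6.4516
prox(-0.4809) = sign(-0.4809)*max(|-0.4809| - 1.7, 0) = 0.0
prox(-6.4762) = sign(-6.4762)*max(|-6.4762| - 1.7, 0) = -4.7762
prox(x) = [6.4516, 0.0, -4.7762]
||prox(x)||_1 = 6.4516 + 0.0 + 4.7762 = 11.2278


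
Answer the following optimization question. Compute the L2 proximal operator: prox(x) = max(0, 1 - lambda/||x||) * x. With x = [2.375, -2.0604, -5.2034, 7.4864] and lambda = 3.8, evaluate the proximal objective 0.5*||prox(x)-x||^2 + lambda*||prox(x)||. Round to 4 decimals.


Step 1: Compute ||x||.
||x|| = 9.644
Step 2: Compute scaling factor.
scale = max(0, 1 - 3.8/9.644) = 0.606
Step 3: prox(x) = [1.4392, -1.2485, -3.1531, 4.5366]
||prox(x)|| = 5.844
Step 4: Proximal objective.
0.5*||prox-x||^2 = 7.22
lambda*||prox|| = 22.2072
Total = 29.4273


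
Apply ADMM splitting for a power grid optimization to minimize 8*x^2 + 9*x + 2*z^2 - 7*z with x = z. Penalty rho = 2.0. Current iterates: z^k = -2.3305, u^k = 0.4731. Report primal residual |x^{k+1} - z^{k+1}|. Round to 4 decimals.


ADMM iteration with rho = 2.0, z^k = -2.3305, u^k = 0.4731
Step 1: x-update.
Minimize 8*x^2 + 9*x + (2.0/2)*(x + 2.3305 + 0.4731)^2
FOC: (2*8 + 2.0)*x = -9 + 2.0*(-2.3305 - 0.4731)
x^{k+1} = -0.8115
Step 2: z-update.
Minimize 2*z^2 - 7*z + (2.0/2)*(-0.8115 - z + 0.4731)^2
FOC: (2*2 + 2.0)*z = 7 + 2.0*(-0.8115 + 0.4731)
z^{k+1} = 1.0539
Step 3: u-update.
u^{k+1} = 0.4731 - 0.8115 - 1.0539 = -1.3923
Step 4: Primal residual = |-0.8115 - 1.0539| = 1.8654


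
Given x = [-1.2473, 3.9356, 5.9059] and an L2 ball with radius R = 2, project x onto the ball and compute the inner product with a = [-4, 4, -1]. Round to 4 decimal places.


Step 1: Compute ||x|| (intermediates to 6 decimals).
||x|| = sqrt((-1.2473)^2 + 3.9356^2 + 5.9059^2) = 7.205856
Step 2: Project.
Since ||x|| > R, scale = R/||x|| = 2/7.205856 = 0.277552, proj(x) = scale * x
proj(x) = [-0.346191, 1.092334, 1.639194]
Step 3: Dot product.
a^T * proj(x) = -4*(-0.346191) + 4*1.092334 - 1*1.639194 = 4.1149


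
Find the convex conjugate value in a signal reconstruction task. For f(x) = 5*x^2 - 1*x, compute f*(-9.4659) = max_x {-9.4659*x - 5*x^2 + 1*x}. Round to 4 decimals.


f*(y) = sup_x {y*x - a*x^2 - b*x} = sup_x {(y-b)*x - a*x^2}
FOC: (y - b) - 2a*x = 0 => x* = (y - b)/(2a)
x* = (-9.4659 + 1)/(2*5) = -0.8466
f*(-9.4659) = (y-b)^2/(4a) = (-9.4659 + 1)^2/(4*5)
= 71.6715/20 = 3.5836


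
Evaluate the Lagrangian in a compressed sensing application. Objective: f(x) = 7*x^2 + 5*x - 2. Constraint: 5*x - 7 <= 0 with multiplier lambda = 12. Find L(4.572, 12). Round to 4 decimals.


Step 1: Evaluate f(x).
f(4.572) = 7*4.572^2 + 5*4.572 - 2 = 167.1823
Step 2: Evaluate g(x).
g(4.572) = 5*4.572 - 7 = 15.86
Step 3: Compute Lagrangian.
L = 167.1823 + 12*15.86 = 357.5023


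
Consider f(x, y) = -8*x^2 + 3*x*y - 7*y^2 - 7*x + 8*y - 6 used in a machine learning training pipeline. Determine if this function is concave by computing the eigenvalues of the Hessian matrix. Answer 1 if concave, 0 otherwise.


The Hessian of f(x,y) = -8*x^2 + 3*x*y - 7*y^2 - 7*x + 8*y - 6 is:
H = [[-16, 3], [3, -14]]
Trace = -16 - 14 = -30
Determinant = -16*-14 - (3)^2 = 215
Discriminant = (-30)^2 - 4*215 = 40.0
Eigenvalues: lambda_1 = -18.1623, lambda_2 = -11.8377
The function is concave.

1


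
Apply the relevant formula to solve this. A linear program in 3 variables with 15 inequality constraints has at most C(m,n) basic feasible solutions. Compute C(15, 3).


Each vertex corresponds to some choice of n active constraints out of m, so the number of vertices is at most C(m, n) = m! / (n!(m-n)!).
m = 15, n = 3
Numerator: 15 * 14 * 13
Denominator: 3! = 6
C(15, 3) = 455


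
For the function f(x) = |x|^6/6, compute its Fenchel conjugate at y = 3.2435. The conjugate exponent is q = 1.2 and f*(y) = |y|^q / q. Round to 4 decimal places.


The conjugate exponent q satisfies 1/p + 1/q = 1.
p = 6, so q = 6/(6 - 1) = 1.2
|y|^q = 3.2435^1.2 = 4.1041
f*(3.2435) = 4.1041 / 1.2 = 3.4201


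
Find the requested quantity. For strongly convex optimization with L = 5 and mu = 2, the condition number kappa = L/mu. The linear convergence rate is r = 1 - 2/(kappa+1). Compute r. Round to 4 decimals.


Step 1: Compute the condition number.
kappa = L/mu = 5/2 = 2.5
Step 2: Compute the convergence rate.
r = 1 - 2/(kappa + 1) = 1 - 2*mu/(L + mu) = (L - mu)/(L + mu) = 3/7 = 0.4286


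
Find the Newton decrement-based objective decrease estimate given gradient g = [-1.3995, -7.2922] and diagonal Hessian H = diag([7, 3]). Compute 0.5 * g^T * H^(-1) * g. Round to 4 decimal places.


Step 1: H is diagonal, so H^(-1) * g = [-0.1999, -2.4307].
Step 2: g^T H^(-1) g = sum_i g_i^2 / H_ii
  = (-1.3995)^2/7 + (-7.2922)^2/3
  = 0.2798 + 17.7254 = 18.0052
Step 3: Objective decrease = 0.5 * g^T H^(-1) g = 9.0026


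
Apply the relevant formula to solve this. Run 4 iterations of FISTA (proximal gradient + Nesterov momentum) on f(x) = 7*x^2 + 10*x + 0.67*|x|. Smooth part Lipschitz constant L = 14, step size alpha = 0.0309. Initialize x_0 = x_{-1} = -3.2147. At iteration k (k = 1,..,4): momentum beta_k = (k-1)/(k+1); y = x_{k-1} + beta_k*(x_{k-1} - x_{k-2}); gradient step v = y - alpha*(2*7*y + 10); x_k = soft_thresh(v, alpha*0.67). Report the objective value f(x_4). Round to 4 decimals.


FISTA on f(x) = 7*x^2 + 10*x + 0.67*|x|
L = 14, alpha = 0.0309
Iteration 1: beta = 0.0, y = -3.2147 + 0.0*(-3.2147 + 3.2147) = -3.2147
  grad(y) = -35.0058, v = y - alpha*grad = -2.133
  prox(v) = soft_thresh(-2.133, 0.0207) = -2.1123
Iteration 2: beta = 0.3333, y = -2.1123 + 0.3333*(-2.1123 + 3.2147) = -1.7449
  grad(y) = -14.428, v = y - alpha*grad = -1.299
  prox(v) = soft_thresh(-1.299, 0.0207) = -1.2783
Iteration 3: beta = 0.5, y = -1.2783 + 0.5*(-1.2783 + 2.1123) = -0.8613
  grad(y) = -2.0587, v = y - alpha*grad = -0.7977
  prox(v) = soft_thresh(-0.7977, 0.0207) = -0.777
Iteration 4: beta = 0.6, y = -0.777 + 0.6*(-0.777 + 1.2783) = -0.4762
  grad(y) = 3.3328, v = y - alpha*grad = -0.5792
  prox(v) = soft_thresh(-0.5792, 0.0207) = -0.5585
f(x_4) = 7*(-0.5585)^2 + 10*(-0.5585) + 0.67*|-0.5585| = -3.0274


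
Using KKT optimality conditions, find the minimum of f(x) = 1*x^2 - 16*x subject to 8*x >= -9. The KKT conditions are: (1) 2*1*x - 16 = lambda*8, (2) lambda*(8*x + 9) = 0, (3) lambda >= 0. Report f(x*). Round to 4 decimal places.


Step 1: Try lambda = 0 (constraint inactive).
Stationarity: 2*1*x - 16 = 0
x* = 16/(2*1) = 8.0
Check constraint: 8*8.0 = 64.0 >= -9 -- satisfied.
Step 2: Compute optimal value.
f(x*) = 1*8.0^2 - 16*8.0 = -64.0


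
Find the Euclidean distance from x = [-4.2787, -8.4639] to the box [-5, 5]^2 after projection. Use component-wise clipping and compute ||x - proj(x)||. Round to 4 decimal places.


Project each component onto [-5, 5].
clip(-4.2787) = -4.2787, clip(-8.4639) = -5.0
Projection = [-4.2787, -5.0]
Squared diffs: [0.0, 11.9986]
Distance = sqrt(11.9986) = 3.4639


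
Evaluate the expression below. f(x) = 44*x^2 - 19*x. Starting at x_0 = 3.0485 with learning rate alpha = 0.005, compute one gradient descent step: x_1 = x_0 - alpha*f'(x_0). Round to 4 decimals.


We compute the gradient at x_0 and apply the update.
f'(x) = 88*x - 19
f'(3.0485) = 88*3.0485 - 19 = 249.268
x_1 = 3.0485 - 0.005*249.268 = 1.8022


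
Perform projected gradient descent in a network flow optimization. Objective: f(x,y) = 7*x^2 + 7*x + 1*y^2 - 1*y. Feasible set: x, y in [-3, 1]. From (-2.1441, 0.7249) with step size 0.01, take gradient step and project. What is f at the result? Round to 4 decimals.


Step 1: Compute gradient at (-2.1441, 0.7249).
grad_x = 2*7*-2.1441 + 7 = -23.0174
grad_y = 2*1*0.7249 - 1 = 0.4498
Step 2: Gradient step.
x_raw = -2.1441 - 0.01*-23.0174 = -1.9139
y_raw = 0.7249 - 0.01*0.4498 = 0.7204
Step 3: Project onto [-3, 1].
x_proj = clip(-1.9139) = -1.9139
y_proj = clip(0.7204) = 0.7204
Step 4: Evaluate f.
f(-1.9139, 0.7204) = 12.0429


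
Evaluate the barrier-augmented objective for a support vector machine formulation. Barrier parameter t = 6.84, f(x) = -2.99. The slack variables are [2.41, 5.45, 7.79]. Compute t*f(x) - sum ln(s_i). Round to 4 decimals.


Step 1: Compute log-barrier.
ln values: [0.8796, 1.6956, 2.0528]
phi = -(0.8796 + 1.6956 + 2.0528) = -4.6281
Step 2: Compute augmented objective.
t*f(x) = 6.84*-2.99 = -20.4516
Total = -20.4516 - 4.6281 = -25.0797
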